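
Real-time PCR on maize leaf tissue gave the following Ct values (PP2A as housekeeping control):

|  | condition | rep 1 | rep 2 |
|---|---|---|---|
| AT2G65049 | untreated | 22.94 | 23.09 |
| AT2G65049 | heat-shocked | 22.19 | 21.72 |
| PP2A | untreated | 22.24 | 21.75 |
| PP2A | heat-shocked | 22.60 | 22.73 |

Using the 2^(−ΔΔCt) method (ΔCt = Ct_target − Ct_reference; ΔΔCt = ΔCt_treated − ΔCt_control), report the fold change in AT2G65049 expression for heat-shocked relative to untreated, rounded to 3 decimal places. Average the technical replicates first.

3.317

Mean Ct: AT2G65049 untreated 23.015; AT2G65049 heat-shocked 21.955; PP2A untreated 21.995; PP2A heat-shocked 22.665
ΔCt(untreated) = 23.015 − 21.995 = 1.020
ΔCt(heat-shocked) = 21.955 − 22.665 = -0.710
ΔΔCt = -0.710 − 1.020 = -1.730
Fold change = 2^(−(-1.730)) = 2^1.730 = 3.3173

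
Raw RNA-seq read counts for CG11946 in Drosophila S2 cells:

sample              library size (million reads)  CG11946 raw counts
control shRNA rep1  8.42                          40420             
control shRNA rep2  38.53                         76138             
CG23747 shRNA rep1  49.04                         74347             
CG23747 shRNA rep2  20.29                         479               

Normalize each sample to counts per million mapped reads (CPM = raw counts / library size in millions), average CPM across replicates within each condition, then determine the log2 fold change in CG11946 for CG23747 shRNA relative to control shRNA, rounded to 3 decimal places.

-2.138

CPM(control shRNA rep1) = 40420 / 8.42 = 4800.4751
CPM(control shRNA rep2) = 76138 / 38.53 = 1976.0706
CPM(CG23747 shRNA rep1) = 74347 / 49.04 = 1516.0481
CPM(CG23747 shRNA rep2) = 479 / 20.29 = 23.6077
mean CPM(control shRNA) = 3388.2728; mean CPM(CG23747 shRNA) = 769.8279
Fold change = 769.8279 / 3388.2728 = 0.22720
log2(0.22720) = -2.1379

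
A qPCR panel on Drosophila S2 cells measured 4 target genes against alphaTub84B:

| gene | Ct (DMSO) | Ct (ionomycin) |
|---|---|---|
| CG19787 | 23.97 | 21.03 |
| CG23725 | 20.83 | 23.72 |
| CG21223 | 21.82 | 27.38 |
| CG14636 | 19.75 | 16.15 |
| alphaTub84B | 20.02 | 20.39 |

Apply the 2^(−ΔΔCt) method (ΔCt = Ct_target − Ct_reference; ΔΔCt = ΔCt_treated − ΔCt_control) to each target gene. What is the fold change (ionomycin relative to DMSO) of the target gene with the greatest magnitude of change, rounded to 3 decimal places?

CG19787: ΔΔCt = (21.03−20.39) − (23.97−20.02) = 0.64 − 3.95 = -3.31; fold change = 2^3.31 = 9.918
CG23725: ΔΔCt = (23.72−20.39) − (20.83−20.02) = 3.33 − 0.81 = 2.52; fold change = 2^-2.52 = 0.174
CG21223: ΔΔCt = (27.38−20.39) − (21.82−20.02) = 6.99 − 1.80 = 5.19; fold change = 2^-5.19 = 0.027
CG14636: ΔΔCt = (16.15−20.39) − (19.75−20.02) = -4.24 − (-0.27) = -3.97; fold change = 2^3.97 = 15.671
CG21223 has the largest |ΔΔCt| = 5.19.

0.027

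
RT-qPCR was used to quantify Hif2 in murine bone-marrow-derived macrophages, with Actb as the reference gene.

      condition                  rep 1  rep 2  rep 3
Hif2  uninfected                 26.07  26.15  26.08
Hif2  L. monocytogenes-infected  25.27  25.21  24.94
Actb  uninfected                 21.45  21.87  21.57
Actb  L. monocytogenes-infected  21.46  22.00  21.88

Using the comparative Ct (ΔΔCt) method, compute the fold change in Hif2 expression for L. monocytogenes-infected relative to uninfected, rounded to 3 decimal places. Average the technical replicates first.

2.158

Mean Ct: Hif2 uninfected 26.100; Hif2 L. monocytogenes-infected 25.140; Actb uninfected 21.630; Actb L. monocytogenes-infected 21.780
ΔCt(uninfected) = 26.100 − 21.630 = 4.470
ΔCt(L. monocytogenes-infected) = 25.140 − 21.780 = 3.360
ΔΔCt = 3.360 − 4.470 = -1.110
Fold change = 2^(−(-1.110)) = 2^1.110 = 2.1585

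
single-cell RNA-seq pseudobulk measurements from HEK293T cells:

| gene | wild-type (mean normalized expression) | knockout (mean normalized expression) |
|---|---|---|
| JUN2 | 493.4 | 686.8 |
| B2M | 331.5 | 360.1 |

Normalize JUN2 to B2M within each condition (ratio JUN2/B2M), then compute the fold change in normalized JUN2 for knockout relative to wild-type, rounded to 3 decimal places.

1.281

JUN2/B2M (wild-type) = 493.4 / 331.5 = 1.4884
JUN2/B2M (knockout) = 686.8 / 360.1 = 1.9072
Fold change = 1.9072 / 1.4884 = 1.2814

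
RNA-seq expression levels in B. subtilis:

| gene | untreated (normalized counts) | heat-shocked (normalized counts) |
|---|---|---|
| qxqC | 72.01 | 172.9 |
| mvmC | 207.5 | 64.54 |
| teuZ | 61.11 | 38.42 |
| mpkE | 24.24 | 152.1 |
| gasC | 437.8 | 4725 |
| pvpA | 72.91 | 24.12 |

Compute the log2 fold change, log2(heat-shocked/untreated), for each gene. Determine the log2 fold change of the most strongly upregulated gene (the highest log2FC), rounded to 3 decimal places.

3.432

log2(172.9/72.01) = 1.264  (qxqC)
log2(64.54/207.5) = -1.685  (mvmC)
log2(38.42/61.11) = -0.670  (teuZ)
log2(152.1/24.24) = 2.650  (mpkE)
log2(4725/437.8) = 3.432  (gasC)
log2(24.12/72.91) = -1.596  (pvpA)
gasC is most strongly upregulated.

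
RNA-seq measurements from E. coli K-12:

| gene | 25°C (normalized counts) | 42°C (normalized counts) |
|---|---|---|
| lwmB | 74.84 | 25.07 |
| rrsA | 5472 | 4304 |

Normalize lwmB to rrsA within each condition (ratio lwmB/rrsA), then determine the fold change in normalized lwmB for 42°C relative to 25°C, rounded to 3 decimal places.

0.426

lwmB/rrsA (25°C) = 74.84 / 5472 = 0.013677
lwmB/rrsA (42°C) = 25.07 / 4304 = 0.0058248
Fold change = 0.0058248 / 0.013677 = 0.4259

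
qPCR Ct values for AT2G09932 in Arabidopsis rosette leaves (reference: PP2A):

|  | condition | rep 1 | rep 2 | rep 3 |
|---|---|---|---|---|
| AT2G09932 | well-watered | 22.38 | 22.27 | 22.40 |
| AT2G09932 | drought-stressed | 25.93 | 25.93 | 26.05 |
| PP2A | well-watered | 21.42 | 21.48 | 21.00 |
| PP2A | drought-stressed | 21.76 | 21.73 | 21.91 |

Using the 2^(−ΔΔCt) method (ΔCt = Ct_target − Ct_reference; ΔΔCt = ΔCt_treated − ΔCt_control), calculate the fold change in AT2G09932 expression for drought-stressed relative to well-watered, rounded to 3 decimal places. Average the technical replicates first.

0.115

Mean Ct: AT2G09932 well-watered 22.350; AT2G09932 drought-stressed 25.970; PP2A well-watered 21.300; PP2A drought-stressed 21.800
ΔCt(well-watered) = 22.350 − 21.300 = 1.050
ΔCt(drought-stressed) = 25.970 − 21.800 = 4.170
ΔΔCt = 4.170 − 1.050 = 3.120
Fold change = 2^(−3.120) = 0.1150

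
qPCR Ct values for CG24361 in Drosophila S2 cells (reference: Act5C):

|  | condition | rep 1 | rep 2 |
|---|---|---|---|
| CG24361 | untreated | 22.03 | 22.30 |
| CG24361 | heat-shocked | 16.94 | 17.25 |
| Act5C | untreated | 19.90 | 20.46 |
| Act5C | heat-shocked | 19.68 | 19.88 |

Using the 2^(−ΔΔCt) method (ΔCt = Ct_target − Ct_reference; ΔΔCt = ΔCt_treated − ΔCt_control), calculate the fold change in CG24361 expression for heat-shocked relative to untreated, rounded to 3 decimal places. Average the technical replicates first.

Mean Ct: CG24361 untreated 22.165; CG24361 heat-shocked 17.095; Act5C untreated 20.180; Act5C heat-shocked 19.780
ΔCt(untreated) = 22.165 − 20.180 = 1.985
ΔCt(heat-shocked) = 17.095 − 19.780 = -2.685
ΔΔCt = -2.685 − 1.985 = -4.670
Fold change = 2^(−(-4.670)) = 2^4.670 = 25.4572

25.457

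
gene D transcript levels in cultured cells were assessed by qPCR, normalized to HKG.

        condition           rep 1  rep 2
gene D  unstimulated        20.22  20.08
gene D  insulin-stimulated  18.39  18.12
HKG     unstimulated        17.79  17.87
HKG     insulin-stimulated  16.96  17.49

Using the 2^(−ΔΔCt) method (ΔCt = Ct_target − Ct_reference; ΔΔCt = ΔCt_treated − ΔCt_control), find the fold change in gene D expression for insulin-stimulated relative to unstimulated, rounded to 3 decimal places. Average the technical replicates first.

Mean Ct: gene D unstimulated 20.150; gene D insulin-stimulated 18.255; HKG unstimulated 17.830; HKG insulin-stimulated 17.225
ΔCt(unstimulated) = 20.150 − 17.830 = 2.320
ΔCt(insulin-stimulated) = 18.255 − 17.225 = 1.030
ΔΔCt = 1.030 − 2.320 = -1.290
Fold change = 2^(−(-1.290)) = 2^1.290 = 2.4453

2.445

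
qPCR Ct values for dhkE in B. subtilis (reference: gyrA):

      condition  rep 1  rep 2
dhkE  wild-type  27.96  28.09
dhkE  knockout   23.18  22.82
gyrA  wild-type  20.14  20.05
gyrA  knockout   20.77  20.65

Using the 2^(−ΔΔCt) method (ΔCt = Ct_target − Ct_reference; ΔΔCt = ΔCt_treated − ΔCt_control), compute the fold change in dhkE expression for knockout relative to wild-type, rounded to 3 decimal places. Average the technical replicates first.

Mean Ct: dhkE wild-type 28.025; dhkE knockout 23.000; gyrA wild-type 20.095; gyrA knockout 20.710
ΔCt(wild-type) = 28.025 − 20.095 = 7.930
ΔCt(knockout) = 23.000 − 20.710 = 2.290
ΔΔCt = 2.290 − 7.930 = -5.640
Fold change = 2^(−(-5.640)) = 2^5.640 = 49.8665

49.867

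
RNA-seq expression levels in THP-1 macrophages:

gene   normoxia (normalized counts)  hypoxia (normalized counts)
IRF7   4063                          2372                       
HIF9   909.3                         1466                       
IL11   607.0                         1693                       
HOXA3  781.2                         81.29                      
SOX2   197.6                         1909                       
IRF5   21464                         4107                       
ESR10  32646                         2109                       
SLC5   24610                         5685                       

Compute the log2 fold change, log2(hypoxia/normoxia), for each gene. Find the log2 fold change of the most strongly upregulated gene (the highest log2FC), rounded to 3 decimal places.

3.272

log2(2372/4063) = -0.776  (IRF7)
log2(1466/909.3) = 0.689  (HIF9)
log2(1693/607.0) = 1.480  (IL11)
log2(81.29/781.2) = -3.265  (HOXA3)
log2(1909/197.6) = 3.272  (SOX2)
log2(4107/21464) = -2.386  (IRF5)
log2(2109/32646) = -3.952  (ESR10)
log2(5685/24610) = -2.114  (SLC5)
SOX2 is most strongly upregulated.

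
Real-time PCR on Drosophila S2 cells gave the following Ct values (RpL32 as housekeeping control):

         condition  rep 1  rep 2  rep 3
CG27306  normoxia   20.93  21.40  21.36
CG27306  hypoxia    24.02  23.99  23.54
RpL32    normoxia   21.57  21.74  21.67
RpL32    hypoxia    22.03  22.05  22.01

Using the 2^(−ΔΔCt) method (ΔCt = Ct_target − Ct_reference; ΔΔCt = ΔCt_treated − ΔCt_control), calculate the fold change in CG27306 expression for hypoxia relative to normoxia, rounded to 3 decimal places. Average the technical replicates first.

Mean Ct: CG27306 normoxia 21.230; CG27306 hypoxia 23.850; RpL32 normoxia 21.660; RpL32 hypoxia 22.030
ΔCt(normoxia) = 21.230 − 21.660 = -0.430
ΔCt(hypoxia) = 23.850 − 22.030 = 1.820
ΔΔCt = 1.820 − (-0.430) = 2.250
Fold change = 2^(−2.250) = 0.2102

0.210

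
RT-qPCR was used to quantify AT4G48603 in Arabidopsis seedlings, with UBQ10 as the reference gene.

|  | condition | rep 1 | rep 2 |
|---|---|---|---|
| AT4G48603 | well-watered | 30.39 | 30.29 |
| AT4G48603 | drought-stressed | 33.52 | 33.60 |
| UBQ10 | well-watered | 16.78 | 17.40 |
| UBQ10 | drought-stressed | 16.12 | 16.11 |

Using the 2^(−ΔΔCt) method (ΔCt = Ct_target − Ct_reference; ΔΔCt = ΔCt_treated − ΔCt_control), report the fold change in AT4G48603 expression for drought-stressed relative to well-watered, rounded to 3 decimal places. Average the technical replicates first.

Mean Ct: AT4G48603 well-watered 30.340; AT4G48603 drought-stressed 33.560; UBQ10 well-watered 17.090; UBQ10 drought-stressed 16.115
ΔCt(well-watered) = 30.340 − 17.090 = 13.250
ΔCt(drought-stressed) = 33.560 − 16.115 = 17.445
ΔΔCt = 17.445 − 13.250 = 4.195
Fold change = 2^(−4.195) = 0.0546

0.055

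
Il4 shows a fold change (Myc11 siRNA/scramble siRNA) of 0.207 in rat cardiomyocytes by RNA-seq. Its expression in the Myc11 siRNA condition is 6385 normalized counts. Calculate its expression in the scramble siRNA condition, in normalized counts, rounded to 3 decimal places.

scramble siRNA expression = 6385 / 0.207 = 30845.411

30845.411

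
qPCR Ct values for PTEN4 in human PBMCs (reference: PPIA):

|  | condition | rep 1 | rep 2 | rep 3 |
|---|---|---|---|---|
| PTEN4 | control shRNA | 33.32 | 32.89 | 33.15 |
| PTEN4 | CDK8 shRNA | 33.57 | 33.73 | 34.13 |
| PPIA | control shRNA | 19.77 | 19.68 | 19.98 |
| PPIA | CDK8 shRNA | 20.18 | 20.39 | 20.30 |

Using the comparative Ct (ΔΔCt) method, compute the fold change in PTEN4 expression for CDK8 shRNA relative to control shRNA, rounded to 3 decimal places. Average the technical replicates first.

Mean Ct: PTEN4 control shRNA 33.120; PTEN4 CDK8 shRNA 33.810; PPIA control shRNA 19.810; PPIA CDK8 shRNA 20.290
ΔCt(control shRNA) = 33.120 − 19.810 = 13.310
ΔCt(CDK8 shRNA) = 33.810 − 20.290 = 13.520
ΔΔCt = 13.520 − 13.310 = 0.210
Fold change = 2^(−0.210) = 0.8645

0.865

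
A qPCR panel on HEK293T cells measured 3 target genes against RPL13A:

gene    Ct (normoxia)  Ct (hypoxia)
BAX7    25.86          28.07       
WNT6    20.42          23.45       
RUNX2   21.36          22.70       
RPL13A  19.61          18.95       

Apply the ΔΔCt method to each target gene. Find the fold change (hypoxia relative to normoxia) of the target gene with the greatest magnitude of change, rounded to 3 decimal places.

0.077

BAX7: ΔΔCt = (28.07−18.95) − (25.86−19.61) = 9.12 − 6.25 = 2.87; fold change = 2^-2.87 = 0.137
WNT6: ΔΔCt = (23.45−18.95) − (20.42−19.61) = 4.50 − 0.81 = 3.69; fold change = 2^-3.69 = 0.077
RUNX2: ΔΔCt = (22.70−18.95) − (21.36−19.61) = 3.75 − 1.75 = 2.00; fold change = 2^-2.00 = 0.250
WNT6 has the largest |ΔΔCt| = 3.69.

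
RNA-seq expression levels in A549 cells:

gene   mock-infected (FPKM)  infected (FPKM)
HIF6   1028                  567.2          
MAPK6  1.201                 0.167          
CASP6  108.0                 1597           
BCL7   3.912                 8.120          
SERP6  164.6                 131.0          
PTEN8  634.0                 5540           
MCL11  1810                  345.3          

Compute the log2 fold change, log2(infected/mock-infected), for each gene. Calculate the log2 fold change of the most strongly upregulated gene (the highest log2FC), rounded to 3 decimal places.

log2(567.2/1028) = -0.858  (HIF6)
log2(0.167/1.201) = -2.846  (MAPK6)
log2(1597/108.0) = 3.886  (CASP6)
log2(8.120/3.912) = 1.054  (BCL7)
log2(131.0/164.6) = -0.329  (SERP6)
log2(5540/634.0) = 3.127  (PTEN8)
log2(345.3/1810) = -2.390  (MCL11)
CASP6 is most strongly upregulated.

3.886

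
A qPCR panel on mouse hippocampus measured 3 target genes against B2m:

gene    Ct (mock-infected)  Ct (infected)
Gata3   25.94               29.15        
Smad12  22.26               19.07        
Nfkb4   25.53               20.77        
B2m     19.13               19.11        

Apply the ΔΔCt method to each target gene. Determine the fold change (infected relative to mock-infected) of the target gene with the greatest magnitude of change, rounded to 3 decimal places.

Gata3: ΔΔCt = (29.15−19.11) − (25.94−19.13) = 10.04 − 6.81 = 3.23; fold change = 2^-3.23 = 0.107
Smad12: ΔΔCt = (19.07−19.11) − (22.26−19.13) = -0.04 − 3.13 = -3.17; fold change = 2^3.17 = 9.000
Nfkb4: ΔΔCt = (20.77−19.11) − (25.53−19.13) = 1.66 − 6.40 = -4.74; fold change = 2^4.74 = 26.723
Nfkb4 has the largest |ΔΔCt| = 4.74.

26.723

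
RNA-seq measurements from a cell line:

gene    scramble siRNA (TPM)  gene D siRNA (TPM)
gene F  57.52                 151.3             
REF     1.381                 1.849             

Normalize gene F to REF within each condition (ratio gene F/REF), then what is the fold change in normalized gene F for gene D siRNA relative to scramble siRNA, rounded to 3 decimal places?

gene F/REF (scramble siRNA) = 57.52 / 1.381 = 41.651
gene F/REF (gene D siRNA) = 151.3 / 1.849 = 81.828
Fold change = 81.828 / 41.651 = 1.9646

1.965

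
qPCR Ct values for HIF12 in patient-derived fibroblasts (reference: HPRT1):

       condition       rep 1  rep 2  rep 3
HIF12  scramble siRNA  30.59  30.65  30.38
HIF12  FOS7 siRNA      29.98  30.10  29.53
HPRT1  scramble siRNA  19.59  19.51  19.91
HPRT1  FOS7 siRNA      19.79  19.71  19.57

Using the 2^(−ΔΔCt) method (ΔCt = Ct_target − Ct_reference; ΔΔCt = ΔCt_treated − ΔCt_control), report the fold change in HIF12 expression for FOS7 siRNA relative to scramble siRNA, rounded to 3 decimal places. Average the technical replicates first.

Mean Ct: HIF12 scramble siRNA 30.540; HIF12 FOS7 siRNA 29.870; HPRT1 scramble siRNA 19.670; HPRT1 FOS7 siRNA 19.690
ΔCt(scramble siRNA) = 30.540 − 19.670 = 10.870
ΔCt(FOS7 siRNA) = 29.870 − 19.690 = 10.180
ΔΔCt = 10.180 − 10.870 = -0.690
Fold change = 2^(−(-0.690)) = 2^0.690 = 1.6133

1.613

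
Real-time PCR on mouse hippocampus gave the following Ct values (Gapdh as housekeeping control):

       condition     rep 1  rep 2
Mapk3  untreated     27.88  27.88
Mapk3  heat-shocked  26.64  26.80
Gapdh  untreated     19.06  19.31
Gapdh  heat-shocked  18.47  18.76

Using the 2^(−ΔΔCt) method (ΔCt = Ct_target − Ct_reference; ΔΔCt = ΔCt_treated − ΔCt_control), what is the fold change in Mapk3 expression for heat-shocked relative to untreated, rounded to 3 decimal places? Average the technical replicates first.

Mean Ct: Mapk3 untreated 27.880; Mapk3 heat-shocked 26.720; Gapdh untreated 19.185; Gapdh heat-shocked 18.615
ΔCt(untreated) = 27.880 − 19.185 = 8.695
ΔCt(heat-shocked) = 26.720 − 18.615 = 8.105
ΔΔCt = 8.105 − 8.695 = -0.590
Fold change = 2^(−(-0.590)) = 2^0.590 = 1.5052

1.505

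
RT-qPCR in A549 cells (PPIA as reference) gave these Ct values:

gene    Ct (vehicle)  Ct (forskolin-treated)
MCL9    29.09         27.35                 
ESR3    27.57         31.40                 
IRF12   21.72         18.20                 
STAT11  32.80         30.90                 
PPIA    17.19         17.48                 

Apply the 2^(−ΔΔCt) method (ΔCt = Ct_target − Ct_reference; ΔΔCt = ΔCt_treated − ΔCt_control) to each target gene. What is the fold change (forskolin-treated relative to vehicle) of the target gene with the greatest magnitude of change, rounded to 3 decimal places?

MCL9: ΔΔCt = (27.35−17.48) − (29.09−17.19) = 9.87 − 11.90 = -2.03; fold change = 2^2.03 = 4.084
ESR3: ΔΔCt = (31.40−17.48) − (27.57−17.19) = 13.92 − 10.38 = 3.54; fold change = 2^-3.54 = 0.086
IRF12: ΔΔCt = (18.20−17.48) − (21.72−17.19) = 0.72 − 4.53 = -3.81; fold change = 2^3.81 = 14.026
STAT11: ΔΔCt = (30.90−17.48) − (32.80−17.19) = 13.42 − 15.61 = -2.19; fold change = 2^2.19 = 4.563
IRF12 has the largest |ΔΔCt| = 3.81.

14.026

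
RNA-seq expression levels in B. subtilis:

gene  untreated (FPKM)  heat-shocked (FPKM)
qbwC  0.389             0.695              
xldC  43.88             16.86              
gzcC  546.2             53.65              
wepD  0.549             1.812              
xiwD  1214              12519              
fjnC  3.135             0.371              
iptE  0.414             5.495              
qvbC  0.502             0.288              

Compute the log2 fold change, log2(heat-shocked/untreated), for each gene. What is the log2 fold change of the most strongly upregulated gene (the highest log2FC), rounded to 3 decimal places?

3.730

log2(0.695/0.389) = 0.837  (qbwC)
log2(16.86/43.88) = -1.380  (xldC)
log2(53.65/546.2) = -3.348  (gzcC)
log2(1.812/0.549) = 1.723  (wepD)
log2(12519/1214) = 3.366  (xiwD)
log2(0.371/3.135) = -3.079  (fjnC)
log2(5.495/0.414) = 3.730  (iptE)
log2(0.288/0.502) = -0.802  (qvbC)
iptE is most strongly upregulated.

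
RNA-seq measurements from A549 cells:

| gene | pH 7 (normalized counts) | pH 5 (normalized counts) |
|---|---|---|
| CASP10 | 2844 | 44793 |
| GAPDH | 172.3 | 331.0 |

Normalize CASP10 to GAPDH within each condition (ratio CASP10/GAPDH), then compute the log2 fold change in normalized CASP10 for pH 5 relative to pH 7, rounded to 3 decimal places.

3.035

CASP10/GAPDH (pH 7) = 2844 / 172.3 = 16.506
CASP10/GAPDH (pH 5) = 44793 / 331.0 = 135.33
Fold change = 135.33 / 16.506 = 8.1986
log2(8.1986) = 3.0354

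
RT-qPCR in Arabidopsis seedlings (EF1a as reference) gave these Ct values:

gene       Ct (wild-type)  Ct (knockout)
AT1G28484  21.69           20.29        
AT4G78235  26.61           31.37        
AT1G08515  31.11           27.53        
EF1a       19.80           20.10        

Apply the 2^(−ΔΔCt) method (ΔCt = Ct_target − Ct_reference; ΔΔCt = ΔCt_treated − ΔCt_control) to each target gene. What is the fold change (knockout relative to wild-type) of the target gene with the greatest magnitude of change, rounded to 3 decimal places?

AT1G28484: ΔΔCt = (20.29−20.10) − (21.69−19.80) = 0.19 − 1.89 = -1.70; fold change = 2^1.70 = 3.249
AT4G78235: ΔΔCt = (31.37−20.10) − (26.61−19.80) = 11.27 − 6.81 = 4.46; fold change = 2^-4.46 = 0.045
AT1G08515: ΔΔCt = (27.53−20.10) − (31.11−19.80) = 7.43 − 11.31 = -3.88; fold change = 2^3.88 = 14.723
AT4G78235 has the largest |ΔΔCt| = 4.46.

0.045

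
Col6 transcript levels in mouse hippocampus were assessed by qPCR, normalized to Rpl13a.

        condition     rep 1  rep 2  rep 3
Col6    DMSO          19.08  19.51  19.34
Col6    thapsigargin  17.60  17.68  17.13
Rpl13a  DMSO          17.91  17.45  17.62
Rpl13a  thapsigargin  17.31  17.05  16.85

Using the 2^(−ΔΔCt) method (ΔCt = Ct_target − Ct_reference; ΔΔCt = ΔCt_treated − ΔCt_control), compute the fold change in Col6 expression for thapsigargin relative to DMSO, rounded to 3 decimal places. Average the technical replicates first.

2.378

Mean Ct: Col6 DMSO 19.310; Col6 thapsigargin 17.470; Rpl13a DMSO 17.660; Rpl13a thapsigargin 17.070
ΔCt(DMSO) = 19.310 − 17.660 = 1.650
ΔCt(thapsigargin) = 17.470 − 17.070 = 0.400
ΔΔCt = 0.400 − 1.650 = -1.250
Fold change = 2^(−(-1.250)) = 2^1.250 = 2.3784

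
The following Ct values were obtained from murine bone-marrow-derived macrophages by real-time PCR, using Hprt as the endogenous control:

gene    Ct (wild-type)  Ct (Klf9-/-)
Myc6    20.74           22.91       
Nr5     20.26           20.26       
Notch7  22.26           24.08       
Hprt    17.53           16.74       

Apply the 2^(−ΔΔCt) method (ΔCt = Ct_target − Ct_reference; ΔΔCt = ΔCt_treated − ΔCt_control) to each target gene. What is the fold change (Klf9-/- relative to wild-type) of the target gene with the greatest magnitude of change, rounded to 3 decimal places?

0.129

Myc6: ΔΔCt = (22.91−16.74) − (20.74−17.53) = 6.17 − 3.21 = 2.96; fold change = 2^-2.96 = 0.129
Nr5: ΔΔCt = (20.26−16.74) − (20.26−17.53) = 3.52 − 2.73 = 0.79; fold change = 2^-0.79 = 0.578
Notch7: ΔΔCt = (24.08−16.74) − (22.26−17.53) = 7.34 − 4.73 = 2.61; fold change = 2^-2.61 = 0.164
Myc6 has the largest |ΔΔCt| = 2.96.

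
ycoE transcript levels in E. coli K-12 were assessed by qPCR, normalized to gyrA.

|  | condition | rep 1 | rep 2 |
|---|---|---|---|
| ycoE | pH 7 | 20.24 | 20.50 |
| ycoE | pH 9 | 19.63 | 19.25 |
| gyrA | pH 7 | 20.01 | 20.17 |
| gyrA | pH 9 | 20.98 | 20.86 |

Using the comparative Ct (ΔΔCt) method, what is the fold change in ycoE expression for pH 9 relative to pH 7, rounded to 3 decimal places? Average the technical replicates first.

Mean Ct: ycoE pH 7 20.370; ycoE pH 9 19.440; gyrA pH 7 20.090; gyrA pH 9 20.920
ΔCt(pH 7) = 20.370 − 20.090 = 0.280
ΔCt(pH 9) = 19.440 − 20.920 = -1.480
ΔΔCt = -1.480 − 0.280 = -1.760
Fold change = 2^(−(-1.760)) = 2^1.760 = 3.3870

3.387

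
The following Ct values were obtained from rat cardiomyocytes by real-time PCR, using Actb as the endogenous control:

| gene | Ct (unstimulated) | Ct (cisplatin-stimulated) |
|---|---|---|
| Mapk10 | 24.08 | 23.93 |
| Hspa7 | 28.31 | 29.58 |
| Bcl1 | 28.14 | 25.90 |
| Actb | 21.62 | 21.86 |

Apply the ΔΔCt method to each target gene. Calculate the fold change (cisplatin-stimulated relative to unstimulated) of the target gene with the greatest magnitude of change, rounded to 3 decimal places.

5.579

Mapk10: ΔΔCt = (23.93−21.86) − (24.08−21.62) = 2.07 − 2.46 = -0.39; fold change = 2^0.39 = 1.310
Hspa7: ΔΔCt = (29.58−21.86) − (28.31−21.62) = 7.72 − 6.69 = 1.03; fold change = 2^-1.03 = 0.490
Bcl1: ΔΔCt = (25.90−21.86) − (28.14−21.62) = 4.04 − 6.52 = -2.48; fold change = 2^2.48 = 5.579
Bcl1 has the largest |ΔΔCt| = 2.48.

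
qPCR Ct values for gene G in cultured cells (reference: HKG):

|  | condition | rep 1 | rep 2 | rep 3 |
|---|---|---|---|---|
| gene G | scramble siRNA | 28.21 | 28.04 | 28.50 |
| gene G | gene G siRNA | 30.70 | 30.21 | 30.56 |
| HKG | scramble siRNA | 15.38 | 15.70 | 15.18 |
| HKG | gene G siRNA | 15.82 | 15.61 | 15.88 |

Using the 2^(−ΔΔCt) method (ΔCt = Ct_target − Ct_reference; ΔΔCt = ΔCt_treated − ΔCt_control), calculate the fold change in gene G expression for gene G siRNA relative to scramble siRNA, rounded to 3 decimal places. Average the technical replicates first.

0.270

Mean Ct: gene G scramble siRNA 28.250; gene G gene G siRNA 30.490; HKG scramble siRNA 15.420; HKG gene G siRNA 15.770
ΔCt(scramble siRNA) = 28.250 − 15.420 = 12.830
ΔCt(gene G siRNA) = 30.490 − 15.770 = 14.720
ΔΔCt = 14.720 − 12.830 = 1.890
Fold change = 2^(−1.890) = 0.2698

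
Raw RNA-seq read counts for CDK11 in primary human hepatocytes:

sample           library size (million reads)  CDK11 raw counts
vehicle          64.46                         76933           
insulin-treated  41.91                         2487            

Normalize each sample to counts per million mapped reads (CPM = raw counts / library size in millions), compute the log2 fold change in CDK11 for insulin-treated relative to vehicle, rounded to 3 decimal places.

CPM(vehicle) = 76933 / 64.46 = 1193.4998
CPM(insulin-treated) = 2487 / 41.91 = 59.3414
Fold change = 59.3414 / 1193.4998 = 0.04972
log2(0.04972) = -4.3300

-4.330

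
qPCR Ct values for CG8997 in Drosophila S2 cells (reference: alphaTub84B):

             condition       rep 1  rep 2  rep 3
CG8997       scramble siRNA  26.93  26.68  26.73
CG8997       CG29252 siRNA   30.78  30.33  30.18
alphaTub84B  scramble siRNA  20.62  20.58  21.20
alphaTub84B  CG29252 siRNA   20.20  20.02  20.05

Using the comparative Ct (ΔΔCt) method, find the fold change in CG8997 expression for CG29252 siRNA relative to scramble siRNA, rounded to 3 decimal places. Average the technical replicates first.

0.049

Mean Ct: CG8997 scramble siRNA 26.780; CG8997 CG29252 siRNA 30.430; alphaTub84B scramble siRNA 20.800; alphaTub84B CG29252 siRNA 20.090
ΔCt(scramble siRNA) = 26.780 − 20.800 = 5.980
ΔCt(CG29252 siRNA) = 30.430 − 20.090 = 10.340
ΔΔCt = 10.340 − 5.980 = 4.360
Fold change = 2^(−4.360) = 0.0487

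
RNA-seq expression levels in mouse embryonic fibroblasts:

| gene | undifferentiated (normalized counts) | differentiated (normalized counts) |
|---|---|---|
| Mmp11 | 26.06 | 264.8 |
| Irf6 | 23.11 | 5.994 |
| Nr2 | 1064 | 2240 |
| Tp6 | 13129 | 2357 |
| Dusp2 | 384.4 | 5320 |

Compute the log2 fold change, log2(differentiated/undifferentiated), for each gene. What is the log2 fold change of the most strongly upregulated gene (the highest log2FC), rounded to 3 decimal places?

3.791

log2(264.8/26.06) = 3.345  (Mmp11)
log2(5.994/23.11) = -1.947  (Irf6)
log2(2240/1064) = 1.074  (Nr2)
log2(2357/13129) = -2.478  (Tp6)
log2(5320/384.4) = 3.791  (Dusp2)
Dusp2 is most strongly upregulated.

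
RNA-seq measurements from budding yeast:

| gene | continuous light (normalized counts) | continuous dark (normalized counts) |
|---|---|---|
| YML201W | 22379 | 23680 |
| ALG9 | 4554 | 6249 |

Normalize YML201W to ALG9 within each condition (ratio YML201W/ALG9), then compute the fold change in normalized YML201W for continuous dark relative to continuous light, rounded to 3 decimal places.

YML201W/ALG9 (continuous light) = 22379 / 4554 = 4.9141
YML201W/ALG9 (continuous dark) = 23680 / 6249 = 3.7894
Fold change = 3.7894 / 4.9141 = 0.7711

0.771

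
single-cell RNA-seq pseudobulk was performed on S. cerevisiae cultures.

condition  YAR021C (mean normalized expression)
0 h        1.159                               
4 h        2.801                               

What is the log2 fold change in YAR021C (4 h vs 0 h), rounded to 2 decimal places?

1.27

Fold change = 2.801 / 1.159 = 2.4167
log2(2.4167) = 1.273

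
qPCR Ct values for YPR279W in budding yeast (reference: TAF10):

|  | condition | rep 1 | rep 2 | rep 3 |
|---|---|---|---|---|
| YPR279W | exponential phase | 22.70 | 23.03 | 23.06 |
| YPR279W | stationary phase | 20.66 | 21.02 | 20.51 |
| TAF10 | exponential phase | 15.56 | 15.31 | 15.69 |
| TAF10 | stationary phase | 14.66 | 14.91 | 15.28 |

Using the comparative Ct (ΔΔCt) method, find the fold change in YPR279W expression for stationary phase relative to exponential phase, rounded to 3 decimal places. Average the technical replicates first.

Mean Ct: YPR279W exponential phase 22.930; YPR279W stationary phase 20.730; TAF10 exponential phase 15.520; TAF10 stationary phase 14.950
ΔCt(exponential phase) = 22.930 − 15.520 = 7.410
ΔCt(stationary phase) = 20.730 − 14.950 = 5.780
ΔΔCt = 5.780 − 7.410 = -1.630
Fold change = 2^(−(-1.630)) = 2^1.630 = 3.0951

3.095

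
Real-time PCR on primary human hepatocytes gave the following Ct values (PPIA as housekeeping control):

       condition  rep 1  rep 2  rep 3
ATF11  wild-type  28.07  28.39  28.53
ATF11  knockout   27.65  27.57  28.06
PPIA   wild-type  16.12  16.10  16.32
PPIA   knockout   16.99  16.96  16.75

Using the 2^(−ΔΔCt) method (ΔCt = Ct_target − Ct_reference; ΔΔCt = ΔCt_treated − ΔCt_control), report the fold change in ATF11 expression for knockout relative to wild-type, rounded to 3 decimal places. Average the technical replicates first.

Mean Ct: ATF11 wild-type 28.330; ATF11 knockout 27.760; PPIA wild-type 16.180; PPIA knockout 16.900
ΔCt(wild-type) = 28.330 − 16.180 = 12.150
ΔCt(knockout) = 27.760 − 16.900 = 10.860
ΔΔCt = 10.860 − 12.150 = -1.290
Fold change = 2^(−(-1.290)) = 2^1.290 = 2.4453

2.445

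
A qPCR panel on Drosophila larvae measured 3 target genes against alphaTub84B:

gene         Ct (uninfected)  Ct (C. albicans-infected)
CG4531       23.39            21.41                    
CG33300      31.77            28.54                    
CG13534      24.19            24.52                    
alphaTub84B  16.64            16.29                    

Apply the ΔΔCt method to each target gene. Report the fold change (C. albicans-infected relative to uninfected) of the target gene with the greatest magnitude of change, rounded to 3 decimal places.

7.362

CG4531: ΔΔCt = (21.41−16.29) − (23.39−16.64) = 5.12 − 6.75 = -1.63; fold change = 2^1.63 = 3.095
CG33300: ΔΔCt = (28.54−16.29) − (31.77−16.64) = 12.25 − 15.13 = -2.88; fold change = 2^2.88 = 7.362
CG13534: ΔΔCt = (24.52−16.29) − (24.19−16.64) = 8.23 − 7.55 = 0.68; fold change = 2^-0.68 = 0.624
CG33300 has the largest |ΔΔCt| = 2.88.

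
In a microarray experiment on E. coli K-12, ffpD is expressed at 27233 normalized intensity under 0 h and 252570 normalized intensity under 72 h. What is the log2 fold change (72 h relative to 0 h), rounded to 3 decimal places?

Fold change = 252570 / 27233 = 9.2744
log2(9.2744) = 3.2133

3.213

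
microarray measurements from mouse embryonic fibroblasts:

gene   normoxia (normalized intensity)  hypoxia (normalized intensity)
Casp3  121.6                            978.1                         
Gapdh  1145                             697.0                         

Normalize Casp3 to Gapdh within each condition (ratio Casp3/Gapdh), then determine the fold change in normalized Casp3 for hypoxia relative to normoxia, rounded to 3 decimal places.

Casp3/Gapdh (normoxia) = 121.6 / 1145 = 0.1062
Casp3/Gapdh (hypoxia) = 978.1 / 697.0 = 1.4033
Fold change = 1.4033 / 0.1062 = 13.2136

13.214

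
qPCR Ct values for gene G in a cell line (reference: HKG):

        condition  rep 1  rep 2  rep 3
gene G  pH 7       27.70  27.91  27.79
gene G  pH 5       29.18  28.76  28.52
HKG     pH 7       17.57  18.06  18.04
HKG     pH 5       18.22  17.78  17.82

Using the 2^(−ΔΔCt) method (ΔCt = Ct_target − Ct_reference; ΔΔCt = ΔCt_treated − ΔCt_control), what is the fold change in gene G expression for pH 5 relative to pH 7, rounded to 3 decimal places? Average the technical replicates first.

0.511

Mean Ct: gene G pH 7 27.800; gene G pH 5 28.820; HKG pH 7 17.890; HKG pH 5 17.940
ΔCt(pH 7) = 27.800 − 17.890 = 9.910
ΔCt(pH 5) = 28.820 − 17.940 = 10.880
ΔΔCt = 10.880 − 9.910 = 0.970
Fold change = 2^(−0.970) = 0.5105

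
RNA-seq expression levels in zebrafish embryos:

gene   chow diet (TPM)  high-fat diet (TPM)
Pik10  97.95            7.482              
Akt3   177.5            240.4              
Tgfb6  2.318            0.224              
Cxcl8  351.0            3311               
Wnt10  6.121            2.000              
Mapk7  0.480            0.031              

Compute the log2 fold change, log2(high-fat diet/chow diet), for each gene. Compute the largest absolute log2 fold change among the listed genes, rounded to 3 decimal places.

log2(7.482/97.95) = -3.711  (Pik10)
log2(240.4/177.5) = 0.438  (Akt3)
log2(0.224/2.318) = -3.371  (Tgfb6)
log2(3311/351.0) = 3.238  (Cxcl8)
log2(2.000/6.121) = -1.614  (Wnt10)
log2(0.031/0.480) = -3.953  (Mapk7)
The largest magnitude belongs to Mapk7.

3.953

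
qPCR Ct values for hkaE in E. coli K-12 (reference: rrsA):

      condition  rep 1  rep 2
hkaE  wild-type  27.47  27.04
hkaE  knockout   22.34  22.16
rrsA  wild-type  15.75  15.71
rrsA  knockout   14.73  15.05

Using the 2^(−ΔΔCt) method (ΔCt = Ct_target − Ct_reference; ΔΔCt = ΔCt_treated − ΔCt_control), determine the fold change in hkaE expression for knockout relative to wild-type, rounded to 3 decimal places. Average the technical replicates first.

17.939

Mean Ct: hkaE wild-type 27.255; hkaE knockout 22.250; rrsA wild-type 15.730; rrsA knockout 14.890
ΔCt(wild-type) = 27.255 − 15.730 = 11.525
ΔCt(knockout) = 22.250 − 14.890 = 7.360
ΔΔCt = 7.360 − 11.525 = -4.165
Fold change = 2^(−(-4.165)) = 2^4.165 = 17.9387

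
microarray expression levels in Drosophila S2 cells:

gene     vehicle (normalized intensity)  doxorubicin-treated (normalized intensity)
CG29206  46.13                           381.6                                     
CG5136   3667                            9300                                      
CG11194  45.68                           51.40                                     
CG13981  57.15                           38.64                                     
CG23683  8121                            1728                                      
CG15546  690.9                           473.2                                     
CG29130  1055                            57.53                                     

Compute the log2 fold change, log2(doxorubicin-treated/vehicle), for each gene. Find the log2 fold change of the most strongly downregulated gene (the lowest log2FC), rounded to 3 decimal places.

-4.197

log2(381.6/46.13) = 3.048  (CG29206)
log2(9300/3667) = 1.343  (CG5136)
log2(51.40/45.68) = 0.170  (CG11194)
log2(38.64/57.15) = -0.565  (CG13981)
log2(1728/8121) = -2.233  (CG23683)
log2(473.2/690.9) = -0.546  (CG15546)
log2(57.53/1055) = -4.197  (CG29130)
CG29130 is most strongly downregulated.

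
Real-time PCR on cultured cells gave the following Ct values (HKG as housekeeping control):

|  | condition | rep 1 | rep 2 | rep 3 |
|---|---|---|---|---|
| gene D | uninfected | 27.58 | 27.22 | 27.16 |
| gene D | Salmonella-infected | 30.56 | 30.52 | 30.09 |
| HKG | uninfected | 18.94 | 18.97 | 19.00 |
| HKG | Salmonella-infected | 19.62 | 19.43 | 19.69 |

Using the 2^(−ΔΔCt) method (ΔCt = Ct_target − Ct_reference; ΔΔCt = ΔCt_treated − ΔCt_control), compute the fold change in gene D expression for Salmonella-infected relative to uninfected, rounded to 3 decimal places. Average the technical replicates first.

0.182

Mean Ct: gene D uninfected 27.320; gene D Salmonella-infected 30.390; HKG uninfected 18.970; HKG Salmonella-infected 19.580
ΔCt(uninfected) = 27.320 − 18.970 = 8.350
ΔCt(Salmonella-infected) = 30.390 − 19.580 = 10.810
ΔΔCt = 10.810 − 8.350 = 2.460
Fold change = 2^(−2.460) = 0.1817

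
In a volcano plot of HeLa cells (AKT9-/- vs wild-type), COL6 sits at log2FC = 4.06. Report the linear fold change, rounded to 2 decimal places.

Fold change = 2^(4.06) = 16.679

16.68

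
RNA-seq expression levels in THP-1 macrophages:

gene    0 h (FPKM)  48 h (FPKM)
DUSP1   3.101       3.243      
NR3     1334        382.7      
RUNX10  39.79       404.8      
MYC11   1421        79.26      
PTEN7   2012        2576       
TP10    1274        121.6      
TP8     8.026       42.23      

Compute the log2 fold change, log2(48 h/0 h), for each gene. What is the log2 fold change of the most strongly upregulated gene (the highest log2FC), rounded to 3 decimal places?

log2(3.243/3.101) = 0.065  (DUSP1)
log2(382.7/1334) = -1.801  (NR3)
log2(404.8/39.79) = 3.347  (RUNX10)
log2(79.26/1421) = -4.164  (MYC11)
log2(2576/2012) = 0.357  (PTEN7)
log2(121.6/1274) = -3.389  (TP10)
log2(42.23/8.026) = 2.396  (TP8)
RUNX10 is most strongly upregulated.

3.347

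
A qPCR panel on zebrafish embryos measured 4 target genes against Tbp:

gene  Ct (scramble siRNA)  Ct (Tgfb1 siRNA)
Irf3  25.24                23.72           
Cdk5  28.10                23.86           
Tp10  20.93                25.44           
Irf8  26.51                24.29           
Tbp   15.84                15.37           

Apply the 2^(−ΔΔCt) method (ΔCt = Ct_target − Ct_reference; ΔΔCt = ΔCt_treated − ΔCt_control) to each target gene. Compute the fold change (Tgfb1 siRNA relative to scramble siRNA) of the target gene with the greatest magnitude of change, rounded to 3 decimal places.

0.032

Irf3: ΔΔCt = (23.72−15.37) − (25.24−15.84) = 8.35 − 9.40 = -1.05; fold change = 2^1.05 = 2.071
Cdk5: ΔΔCt = (23.86−15.37) − (28.10−15.84) = 8.49 − 12.26 = -3.77; fold change = 2^3.77 = 13.642
Tp10: ΔΔCt = (25.44−15.37) − (20.93−15.84) = 10.07 − 5.09 = 4.98; fold change = 2^-4.98 = 0.032
Irf8: ΔΔCt = (24.29−15.37) − (26.51−15.84) = 8.92 − 10.67 = -1.75; fold change = 2^1.75 = 3.364
Tp10 has the largest |ΔΔCt| = 4.98.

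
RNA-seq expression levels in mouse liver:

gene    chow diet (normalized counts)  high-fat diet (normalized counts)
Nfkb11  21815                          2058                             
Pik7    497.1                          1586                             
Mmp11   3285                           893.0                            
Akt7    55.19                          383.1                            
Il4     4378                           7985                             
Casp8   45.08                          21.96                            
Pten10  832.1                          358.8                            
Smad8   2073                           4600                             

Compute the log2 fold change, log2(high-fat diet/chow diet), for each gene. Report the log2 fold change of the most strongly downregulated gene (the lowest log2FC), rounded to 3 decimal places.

-3.406

log2(2058/21815) = -3.406  (Nfkb11)
log2(1586/497.1) = 1.674  (Pik7)
log2(893.0/3285) = -1.879  (Mmp11)
log2(383.1/55.19) = 2.795  (Akt7)
log2(7985/4378) = 0.867  (Il4)
log2(21.96/45.08) = -1.038  (Casp8)
log2(358.8/832.1) = -1.214  (Pten10)
log2(4600/2073) = 1.150  (Smad8)
Nfkb11 is most strongly downregulated.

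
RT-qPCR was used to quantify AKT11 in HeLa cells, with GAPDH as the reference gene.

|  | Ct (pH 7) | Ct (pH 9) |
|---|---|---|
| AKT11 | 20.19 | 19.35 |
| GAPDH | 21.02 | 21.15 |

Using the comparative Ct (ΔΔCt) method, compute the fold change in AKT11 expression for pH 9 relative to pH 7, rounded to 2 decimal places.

1.96

ΔCt(pH 7) = 20.190 − 21.020 = -0.830
ΔCt(pH 9) = 19.350 − 21.150 = -1.800
ΔΔCt = -1.800 − (-0.830) = -0.970
Fold change = 2^(−(-0.970)) = 2^0.970 = 1.959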